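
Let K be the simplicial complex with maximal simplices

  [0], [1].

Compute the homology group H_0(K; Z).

K has 2 vertices.
rank ∂_0 = 0, rank ∂_1 = 0 ⇒ b_0 = 2 − 0 − 0 = 2. So H_0 ≅ Z^2.

H_0 ≅ Z^2.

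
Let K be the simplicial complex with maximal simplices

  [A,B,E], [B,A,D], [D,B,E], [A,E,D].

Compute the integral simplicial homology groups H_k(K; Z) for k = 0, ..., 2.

H_0 ≅ Z,  H_1 = 0,  H_2 ≅ Z.

K has 4 vertices, 6 edges, 4 triangles.
rank ∂_0 = 0, rank ∂_1 = 3 ⇒ b_0 = 4 − 0 − 3 = 1; all invariant factors of ∂_1 are 1 so no torsion. So H_0 ≅ Z.
rank ∂_1 = 3, rank ∂_2 = 3 ⇒ b_1 = 6 − 3 − 3 = 0; all invariant factors of ∂_2 are 1 so no torsion. So H_1 ≅ 0.
rank ∂_2 = 3, rank ∂_3 = 0 ⇒ b_2 = 4 − 3 − 0 = 1. So H_2 ≅ Z.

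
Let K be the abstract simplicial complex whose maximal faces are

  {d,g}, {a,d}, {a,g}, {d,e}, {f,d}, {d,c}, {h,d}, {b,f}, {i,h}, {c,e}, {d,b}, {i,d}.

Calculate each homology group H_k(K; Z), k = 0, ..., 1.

H_0 ≅ Z,  H_1 ≅ Z^4.

We work with the vertex ordering a < b < c < d < e < f < g < h < i. The simplices of K, each written with vertices in increasing order, are:

  0-simplices (9): a, b, c, d, e, f, g, h, i
  1-simplices (12): ad, ag, bd, bf, cd, ce, de, df, dg, dh, di, hi

so the chain groups are C_0 ≅ Z^9, C_1 ≅ Z^12.

The boundary map ∂_1: C_1 → C_0 sends each edge [p,q] (with p < q) to q − p.
The 9×12 boundary matrix has rank 8 and Smith normal form diag(1,1,1,1,1,1,1,1).

From H_k ≅ ker(∂_k) / im(∂_{k+1}) we obtain:

  H_0: rank C_0 − rank ∂_1 = 9 − 8 = 1, and the invariant factors of ∂_1 are all 1, so H_0 = Z.
  H_1: rank ker ∂_1 − rank ∂_2 = (12 − 8) − 0 = 4, and there is no ∂_2, so H_1 = Z^4.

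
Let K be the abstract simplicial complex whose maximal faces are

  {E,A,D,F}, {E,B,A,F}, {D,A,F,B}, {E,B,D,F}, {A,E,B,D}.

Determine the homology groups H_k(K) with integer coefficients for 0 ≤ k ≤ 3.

H_0 = Z,  H_1 = 0,  H_2 = 0,  H_3 = Z.

Take the total order A < B < D < E < F on the vertex set. Then K (dimension 3) consists of the simplices:

  0-simplices (5): A, B, D, E, F
  1-simplices (10): AB, AD, AE, AF, BD, BE, BF, DE, DF, EF
  2-simplices (10): ABD, ABE, ABF, ADE, ADF, AEF, BDE, BDF, BEF, DEF
  3-simplices (5): ABDE, ABDF, ABEF, ADEF, BDEF

giving chain groups C_0 ≅ Z^5, C_1 ≅ Z^10, C_2 ≅ Z^10, C_3 ≅ Z^5.

∂_1: C_1 → C_0 is given by ∂[p,q] = [q] − [p].
This gives a 5×10 integer matrix of rank 4; reducing to Smith normal form yields diagonal entries (1,1,1,1).

The boundary map ∂_2: C_2 → C_1 maps a triangle to the signed sum of its edges. For instance
  ∂BDE = DE − BE + BD,
  ∂ABF = BF − AF + AB.
This gives a 10×10 integer matrix of rank 6; reducing to Smith normal form yields diagonal entries (1,1,1,1,1,1).

Boundary ∂_3: C_3 → C_2 sends each 3-simplex σ to the alternating sum Σ_i (−1)^i (σ with its i-th vertex removed). For instance
  ∂ABEF = BEF − AEF + ABF − ABE,
  ∂ABDE = BDE − ADE + ABE − ABD.
This gives a 10×5 integer matrix of rank 4; reducing to Smith normal form yields diagonal entries (1,1,1,1).

Now H_k = ker ∂_k / im ∂_{k+1}, so:

  H_0: rank C_0 − rank ∂_1 = 5 − 4 = 1, and the invariant factors of ∂_1 are all 1, so H_0 = Z.
  H_1: rank ker ∂_1 − rank ∂_2 = (10 − 4) − 6 = 0, and the invariant factors of ∂_2 are all 1, so H_1 = 0.
  H_2: rank ker ∂_2 − rank ∂_3 = (10 − 6) − 4 = 0, and the invariant factors of ∂_3 are all 1, so H_2 = 0.
  H_3: rank ker ∂_3 − rank ∂_4 = (5 − 4) − 0 = 1, and there is no ∂_4, so H_3 = Z.

As a check, the Euler characteristic is 5 − 10 + 10 − 5 = 0, which agrees with 1 − 0 + 0 − 1 = 0.
(K is a triangulation of the 3-sphere S^3.)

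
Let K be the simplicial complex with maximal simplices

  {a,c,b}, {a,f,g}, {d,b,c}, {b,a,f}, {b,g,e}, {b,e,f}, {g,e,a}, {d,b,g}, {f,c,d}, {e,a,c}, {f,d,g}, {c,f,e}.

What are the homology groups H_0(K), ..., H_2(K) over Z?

Take the total order a < b < c < d < e < f < g on the vertex set. Then K (dimension 2) consists of the simplices:

  0-simplices (7): a, b, c, d, e, f, g
  1-simplices (18): ab, ac, ae, af, ag, bc, bd, be, bf, bg, cd, ce, cf, df, dg, ef, eg, fg
  2-simplices (12): abc, abf, ace, aeg, afg, bcd, bdg, bef, beg, cdf, cef, dfg

Hence C_0 ≅ Z^7, C_1 ≅ Z^18, C_2 ≅ Z^12.

The boundary map ∂_1: C_1 → C_0 sends each edge [p,q] (with p < q) to q − p.
This gives a 7×18 integer matrix of rank 6; reducing to Smith normal form yields diagonal entries (1,1,1,1,1,1).

Boundary ∂_2: C_2 → C_1 sends each 2-simplex [p,q,r] to [q,r] − [p,r] + [p,q]. For instance
  ∂bcd = cd − bd + bc,
  ∂abc = bc − ac + ab.
This gives a 18×12 integer matrix of rank 12; reducing to Smith normal form yields diagonal entries (1,1,1,1,1,1,1,1,1,1,1,2).

Computing H_k = (kernel of ∂_k) / (image of ∂_{k+1}):

  H_0: rank C_0 − rank ∂_1 = 7 − 6 = 1, and the invariant factors of ∂_1 are all 1, so H_0 ≅ Z.
  H_1: rank ker ∂_1 − rank ∂_2 = (18 − 6) − 12 = 0, and ∂_2 has invariant factor 2 > 1, so H_1 ≅ Z/2.
  H_2: rank ker ∂_2 − rank ∂_3 = (12 − 12) − 0 = 0, and there is no ∂_3, so H_2 ≅ 0.

As a check, the Euler characteristic is 7 − 18 + 12 = 1, which agrees with 1 − 0 + 0 = 1.

H_0 = Z,  H_1 = Z/2,  H_2 = 0.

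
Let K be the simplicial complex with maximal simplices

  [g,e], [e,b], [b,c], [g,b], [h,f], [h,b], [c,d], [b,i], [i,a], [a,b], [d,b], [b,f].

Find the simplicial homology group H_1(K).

Take the total order a < b < c < d < e < f < g < h < i on the vertex set. Then K (dimension 1) consists of the simplices:

  0-simplices (9): a, b, c, d, e, f, g, h, i
  1-simplices (12): ab, ai, bc, bd, be, bf, bg, bh, bi, cd, eg, fh

giving chain groups C_0 ≅ Z^9, C_1 ≅ Z^12.

The boundary map ∂_1: C_1 → C_0 sends each edge [p,q] (with p < q) to q − p.
This gives a 9×12 integer matrix of rank 8; reducing to Smith normal form yields diagonal entries (1,1,1,1,1,1,1,1).

Computing H_k = (kernel of ∂_k) / (image of ∂_{k+1}):

  H_1: rank ker ∂_1 − rank ∂_2 = (12 − 8) − 0 = 4, and there is no ∂_2, so H_1 ≅ Z^4.

H_1 = Z^4.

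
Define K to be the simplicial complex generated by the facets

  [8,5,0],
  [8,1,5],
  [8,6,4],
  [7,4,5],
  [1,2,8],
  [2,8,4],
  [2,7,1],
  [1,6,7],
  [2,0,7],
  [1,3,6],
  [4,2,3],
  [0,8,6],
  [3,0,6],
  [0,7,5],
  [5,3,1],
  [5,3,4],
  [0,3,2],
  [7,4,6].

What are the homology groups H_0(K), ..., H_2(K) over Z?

H_0 = Z,  H_1 = Z^2,  H_2 = Z.

Fix the vertex order 0 < 1 < 2 < 3 < 4 < 5 < 6 < 7 < 8 and write every simplex with vertices in increasing order. Then dim K = 2 and the simplices of K are:

  0-simplices (9): [0], [1], [2], [3], [4], [5], [6], [7], [8]
  1-simplices (27): (27 of them)
  2-simplices (18): [0,2,3], [0,2,7], [0,3,6], [0,5,7], [0,5,8], [0,6,8], [1,2,7], [1,2,8], [1,3,5], [1,3,6], [1,5,8], [1,6,7], [2,3,4], [2,4,8], [3,4,5], [4,5,7], [4,6,7], [4,6,8]

so the chain groups are C_0 ≅ Z^9, C_1 ≅ Z^27, C_2 ≅ Z^18.

The boundary map ∂_1: C_1 → C_0 maps an edge to its endpoints' difference, ∂[p,q] = q − p.
As a 9×27 matrix over Z this has rank 8, with invariant factors (1,1,1,1,1,1,1,1).

Boundary ∂_2: C_2 → C_1 maps a triangle to the signed sum of its edges. For instance
  ∂[1,2,8] = [2,8] − [1,8] + [1,2],
  ∂[1,3,5] = [3,5] − [1,5] + [1,3].
As a 27×18 matrix over Z this has rank 17, with invariant factors (1,1,1,1,1,1,1,1,1,1,1,1,1,1,1,1,1).

From H_k ≅ ker(∂_k) / im(∂_{k+1}) we obtain:

  H_0: rank C_0 − rank ∂_1 = 9 − 8 = 1, and the invariant factors of ∂_1 are all 1, so H_0 ≅ Z.
  H_1: rank ker ∂_1 − rank ∂_2 = (27 − 8) − 17 = 2, and the invariant factors of ∂_2 are all 1, so H_1 ≅ Z^2.
  H_2: rank ker ∂_2 − rank ∂_3 = (18 − 17) − 0 = 1, and there is no ∂_3, so H_2 ≅ Z.

As a check, the Euler characteristic is 9 − 27 + 18 = 0, which agrees with 1 − 2 + 1 = 0.
(K is a triangulation of the torus T^2.)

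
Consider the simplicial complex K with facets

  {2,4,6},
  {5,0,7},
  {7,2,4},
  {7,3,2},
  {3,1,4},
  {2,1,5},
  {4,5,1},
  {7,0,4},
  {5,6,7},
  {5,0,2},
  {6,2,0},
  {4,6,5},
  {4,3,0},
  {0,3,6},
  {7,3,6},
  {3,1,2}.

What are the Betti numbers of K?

K has 8 vertices, 24 edges, 16 triangles.
rank ∂_0 = 0, rank ∂_1 = 7 ⇒ b_0 = 8 − 0 − 7 = 1; all invariant factors of ∂_1 are 1 so no torsion. So H_0 = Z.
rank ∂_1 = 7, rank ∂_2 = 15 ⇒ b_1 = 24 − 7 − 15 = 2; all invariant factors of ∂_2 are 1 so no torsion. So H_1 = Z^2.
rank ∂_2 = 15, rank ∂_3 = 0 ⇒ b_2 = 16 − 15 − 0 = 1. So H_2 = Z.

b_0 = 1, b_1 = 2, b_2 = 1.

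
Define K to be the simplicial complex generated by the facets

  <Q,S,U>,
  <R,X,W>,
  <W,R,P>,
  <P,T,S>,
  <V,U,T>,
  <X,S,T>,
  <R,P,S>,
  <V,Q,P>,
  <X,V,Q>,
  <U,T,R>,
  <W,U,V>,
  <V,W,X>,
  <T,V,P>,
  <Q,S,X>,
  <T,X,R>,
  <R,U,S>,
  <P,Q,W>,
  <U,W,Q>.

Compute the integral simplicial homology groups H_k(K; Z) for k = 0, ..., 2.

H_0 = Z,  H_1 = Z ⊕ Z/2,  H_2 = 0.

Fix the vertex order P < Q < R < S < T < U < V < W < X and write every simplex with vertices in increasing order. Then dim K = 2 and the simplices of K are:

  0-simplices (9): P, Q, R, S, T, U, V, W, X
  1-simplices (27): PQ, PR, PS, PT, PV, PW, QS, QU, QV, QW, QX, RS, RT, RU, RW, RX, ST, SU, SX, TU, TV, TX, UV, UW, VW, VX, WX
  2-simplices (18): PQV, PQW, PRS, PRW, PST, PTV, QSU, QSX, QUW, QVX, RSU, RTU, RTX, RWX, STX, TUV, UVW, VWX

giving chain groups C_0 ≅ Z^9, C_1 ≅ Z^27, C_2 ≅ Z^18.

Boundary ∂_1: C_1 → C_0 maps an edge to its endpoints' difference, ∂[p,q] = q − p. For instance
  ∂SX = X − S.
The 9×27 boundary matrix has rank 8 and Smith normal form diag(1,1,1,1,1,1,1,1).

Boundary ∂_2: C_2 → C_1 sends each 2-simplex [p,q,r] to [q,r] − [p,r] + [p,q]. For instance
  ∂STX = TX − SX + ST,
  ∂PQW = QW − PW + PQ.
This gives a 27×18 integer matrix of rank 18; reducing to Smith normal form yields diagonal entries (1,1,1,1,1,1,1,1,1,1,1,1,1,1,1,1,1,2).

Now H_k = ker ∂_k / im ∂_{k+1}, so:

  H_0: rank C_0 − rank ∂_1 = 9 − 8 = 1, and the invariant factors of ∂_1 are all 1, so H_0 ≅ Z.
  H_1: rank ker ∂_1 − rank ∂_2 = (27 − 8) − 18 = 1, and ∂_2 has invariant factor 2 > 1, so H_1 ≅ Z ⊕ Z/2.
  H_2: rank ker ∂_2 − rank ∂_3 = (18 − 18) − 0 = 0, and there is no ∂_3, so H_2 ≅ 0.

As a check, the Euler characteristic is 9 − 27 + 18 = 0, which agrees with 1 − 1 + 0 = 0.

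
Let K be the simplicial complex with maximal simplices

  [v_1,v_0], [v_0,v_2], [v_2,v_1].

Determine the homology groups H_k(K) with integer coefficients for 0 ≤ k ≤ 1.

H_0 = Z,  H_1 = Z.

Take the total order v_0 < v_1 < v_2 on the vertex set. Then K (dimension 1) consists of the simplices:

  0-simplices (3): [v_0], [v_1], [v_2]
  1-simplices (3): [v_0,v_1], [v_0,v_2], [v_1,v_2]

Hence C_0 ≅ Z^3, C_1 ≅ Z^3.

The boundary map ∂_1: C_1 → C_0 maps an edge to its endpoints' difference, ∂[p,q] = q − p.
As a 3×3 matrix over Z this has rank 2, with invariant factors (1,1).

From H_k ≅ ker(∂_k) / im(∂_{k+1}) we obtain:

  H_0: rank C_0 − rank ∂_1 = 3 − 2 = 1, and the invariant factors of ∂_1 are all 1, so H_0 = Z.
  H_1: rank ker ∂_1 − rank ∂_2 = (3 − 2) − 0 = 1, and there is no ∂_2, so H_1 = Z.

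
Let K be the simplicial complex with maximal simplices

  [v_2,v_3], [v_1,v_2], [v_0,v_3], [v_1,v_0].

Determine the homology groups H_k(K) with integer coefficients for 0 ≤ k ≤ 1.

Take the total order v_0 < v_1 < v_2 < v_3 on the vertex set. Then K (dimension 1) consists of the simplices:

  0-simplices (4): [v_0], [v_1], [v_2], [v_3]
  1-simplices (4): [v_0,v_1], [v_0,v_3], [v_1,v_2], [v_2,v_3]

Hence C_0 ≅ Z^4, C_1 ≅ Z^4.

Boundary ∂_1: C_1 → C_0 is given by ∂[p,q] = [q] − [p]. For instance
  ∂[v_0,v_3] = [v_3] − [v_0].
This gives a 4×4 integer matrix of rank 3; reducing to Smith normal form yields diagonal entries (1,1,1).

From H_k ≅ ker(∂_k) / im(∂_{k+1}) we obtain:

  H_0: rank C_0 − rank ∂_1 = 4 − 3 = 1, and the invariant factors of ∂_1 are all 1, so H_0 = Z.
  H_1: rank ker ∂_1 − rank ∂_2 = (4 − 3) − 0 = 1, and there is no ∂_2, so H_1 = Z.

As a check, the Euler characteristic is 4 − 4 = 0, which agrees with 1 − 1 = 0.
(K is a triangulation of the circle S^1.)

H_0 ≅ Z,  H_1 ≅ Z.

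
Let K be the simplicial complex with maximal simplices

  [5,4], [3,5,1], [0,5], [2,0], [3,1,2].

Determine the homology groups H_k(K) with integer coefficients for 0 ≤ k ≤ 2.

Fix the vertex order 0 < 1 < 2 < 3 < 4 < 5 and write every simplex with vertices in increasing order. Then dim K = 2 and the simplices of K are:

  0-simplices (6): [0], [1], [2], [3], [4], [5]
  1-simplices (8): [0,2], [0,5], [1,2], [1,3], [1,5], [2,3], [3,5], [4,5]
  2-simplices (2): [1,2,3], [1,3,5]

so the chain groups are C_0 ≅ Z^6, C_1 ≅ Z^8, C_2 ≅ Z^2.

The boundary map ∂_1: C_1 → C_0 sends each edge [p,q] (with p < q) to q − p.
This gives a 6×8 integer matrix of rank 5; reducing to Smith normal form yields diagonal entries (1,1,1,1,1).

Boundary ∂_2: C_2 → C_1 maps a triangle to the signed sum of its edges. For instance
  ∂[1,2,3] = [2,3] − [1,3] + [1,2],
  ∂[1,3,5] = [3,5] − [1,5] + [1,3].
The resulting 8×2 matrix has rank 2, and its Smith normal form has invariant factors (1,1).

Now H_k = ker ∂_k / im ∂_{k+1}, so:

  H_0: rank C_0 − rank ∂_1 = 6 − 5 = 1, and the invariant factors of ∂_1 are all 1, so H_0 ≅ Z.
  H_1: rank ker ∂_1 − rank ∂_2 = (8 − 5) − 2 = 1, and the invariant factors of ∂_2 are all 1, so H_1 ≅ Z.
  H_2: rank ker ∂_2 − rank ∂_3 = (2 − 2) − 0 = 0, and there is no ∂_3, so H_2 ≅ 0.

H_0 ≅ Z,  H_1 ≅ Z,  H_2 = 0.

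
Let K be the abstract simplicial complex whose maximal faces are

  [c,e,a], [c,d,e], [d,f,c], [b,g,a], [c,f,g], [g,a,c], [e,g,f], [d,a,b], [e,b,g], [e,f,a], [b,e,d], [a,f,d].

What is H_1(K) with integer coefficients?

H_1 = Z_2.

Order the vertices as a < b < c < d < e < f < g. Listing each simplex with vertices in this order, K has dimension 2 with simplices:

  0-simplices (7): a, b, c, d, e, f, g
  1-simplices (18): ab, ac, ad, ae, af, ag, bd, be, bg, cd, ce, cf, cg, de, df, ef, eg, fg
  2-simplices (12): abd, abg, ace, acg, adf, aef, bde, beg, cde, cdf, cfg, efg

Hence C_0 ≅ Z^7, C_1 ≅ Z^18, C_2 ≅ Z^12.

Boundary ∂_1: C_1 → C_0 is given by ∂[p,q] = [q] − [p].
This gives a 7×18 integer matrix of rank 6; reducing to Smith normal form yields diagonal entries (1,1,1,1,1,1).

The boundary map ∂_2: C_2 → C_1 maps a triangle to the signed sum of its edges. For instance
  ∂adf = df − af + ad,
  ∂aef = ef − af + ae.
This gives a 18×12 integer matrix of rank 12; reducing to Smith normal form yields diagonal entries (1,1,1,1,1,1,1,1,1,1,1,2).

From H_k ≅ ker(∂_k) / im(∂_{k+1}) we obtain:

  H_1: rank ker ∂_1 − rank ∂_2 = (18 − 6) − 12 = 0, and ∂_2 has invariant factor 2 > 1, so H_1 ≅ Z_2.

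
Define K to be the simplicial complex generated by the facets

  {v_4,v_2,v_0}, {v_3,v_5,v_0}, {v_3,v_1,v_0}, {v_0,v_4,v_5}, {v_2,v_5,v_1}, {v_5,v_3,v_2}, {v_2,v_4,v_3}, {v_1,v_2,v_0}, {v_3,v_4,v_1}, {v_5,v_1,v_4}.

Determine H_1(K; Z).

Fix the vertex order v_0 < v_1 < v_2 < v_3 < v_4 < v_5 and write every simplex with vertices in increasing order. Then dim K = 2 and the simplices of K are:

  0-simplices (6): [v_0], [v_1], [v_2], [v_3], [v_4], [v_5]
  1-simplices (15): (15 of them)
  2-simplices (10): [v_0,v_1,v_2], [v_0,v_1,v_3], [v_0,v_2,v_4], [v_0,v_3,v_5], [v_0,v_4,v_5], [v_1,v_2,v_5], [v_1,v_3,v_4], [v_1,v_4,v_5], [v_2,v_3,v_4], [v_2,v_3,v_5]

giving chain groups C_0 ≅ Z^6, C_1 ≅ Z^15, C_2 ≅ Z^10.

∂_1: C_1 → C_0 maps an edge to its endpoints' difference, ∂[p,q] = q − p. For instance
  ∂[v_0,v_5] = [v_5] − [v_0].
The resulting 6×15 matrix has rank 5, and its Smith normal form has invariant factors (1,1,1,1,1).

The boundary map ∂_2: C_2 → C_1 acts by ∂[p,q,r] = [q,r] − [p,r] + [p,q]. For instance
  ∂[v_2,v_3,v_4] = [v_3,v_4] − [v_2,v_4] + [v_2,v_3],
  ∂[v_0,v_1,v_3] = [v_1,v_3] − [v_0,v_3] + [v_0,v_1].
The 15×10 boundary matrix has rank 10 and Smith normal form diag(1,1,1,1,1,1,1,1,1,2).

Now H_k = ker ∂_k / im ∂_{k+1}, so:

  H_1: rank ker ∂_1 − rank ∂_2 = (15 − 5) − 10 = 0, and ∂_2 has invariant factor 2 > 1, so H_1 = Z/2Z.

H_1 ≅ Z/2Z.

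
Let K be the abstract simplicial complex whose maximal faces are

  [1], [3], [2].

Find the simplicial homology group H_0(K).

H_0 = Z^3.

Take the total order 1 < 2 < 3 on the vertex set. Then K (dimension 0) consists of the simplices:

  0-simplices (3): [1], [2], [3]

giving chain groups C_0 ≅ Z^3.

Computing H_k = (kernel of ∂_k) / (image of ∂_{k+1}):

  H_0: rank C_0 − rank ∂_1 = 3 − 0 = 3, and there is no ∂_1, so H_0 = Z^3.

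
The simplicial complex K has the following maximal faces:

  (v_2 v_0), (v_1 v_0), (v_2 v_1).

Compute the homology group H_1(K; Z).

K has 3 vertices, 3 edges.
rank ∂_1 = 2, rank ∂_2 = 0 ⇒ b_1 = 3 − 2 − 0 = 1. So H_1 = Z.

H_1 = Z.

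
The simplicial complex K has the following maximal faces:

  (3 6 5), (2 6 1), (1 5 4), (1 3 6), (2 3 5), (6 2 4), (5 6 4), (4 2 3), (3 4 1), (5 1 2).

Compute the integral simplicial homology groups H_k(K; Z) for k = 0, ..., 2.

Take the total order 1 < 2 < 3 < 4 < 5 < 6 on the vertex set. Then K (dimension 2) consists of the simplices:

  0-simplices (6): [1], [2], [3], [4], [5], [6]
  1-simplices (15): [1,2], [1,3], [1,4], [1,5], [1,6], [2,3], [2,4], [2,5], [2,6], [3,4], [3,5], [3,6], [4,5], [4,6], [5,6]
  2-simplices (10): [1,2,5], [1,2,6], [1,3,4], [1,3,6], [1,4,5], [2,3,4], [2,3,5], [2,4,6], [3,5,6], [4,5,6]

Hence C_0 ≅ Z^6, C_1 ≅ Z^15, C_2 ≅ Z^10.

The boundary map ∂_1: C_1 → C_0 is given by ∂[p,q] = [q] − [p]. For instance
  ∂[2,5] = [5] − [2].
This gives a 6×15 integer matrix of rank 5; reducing to Smith normal form yields diagonal entries (1,1,1,1,1).

Boundary ∂_2: C_2 → C_1 maps a triangle to the signed sum of its edges. For instance
  ∂[2,3,5] = [3,5] − [2,5] + [2,3],
  ∂[2,4,6] = [4,6] − [2,6] + [2,4].
This gives a 15×10 integer matrix of rank 10; reducing to Smith normal form yields diagonal entries (1,1,1,1,1,1,1,1,1,2).

From H_k ≅ ker(∂_k) / im(∂_{k+1}) we obtain:

  H_0: rank C_0 − rank ∂_1 = 6 − 5 = 1, and the invariant factors of ∂_1 are all 1, so H_0 ≅ Z.
  H_1: rank ker ∂_1 − rank ∂_2 = (15 − 5) − 10 = 0, and ∂_2 has invariant factor 2 > 1, so H_1 ≅ Z/2Z.
  H_2: rank ker ∂_2 − rank ∂_3 = (10 − 10) − 0 = 0, and there is no ∂_3, so H_2 ≅ 0.

H_0 ≅ Z,  H_1 ≅ Z/2Z,  H_2 = 0.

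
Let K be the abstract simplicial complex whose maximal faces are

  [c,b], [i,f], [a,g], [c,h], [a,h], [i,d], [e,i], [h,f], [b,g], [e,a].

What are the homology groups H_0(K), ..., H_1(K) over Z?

K has 9 vertices, 10 edges.
rank ∂_0 = 0, rank ∂_1 = 8 ⇒ b_0 = 9 − 0 − 8 = 1; all invariant factors of ∂_1 are 1 so no torsion. So H_0 ≅ Z.
rank ∂_1 = 8, rank ∂_2 = 0 ⇒ b_1 = 10 − 8 − 0 = 2. So H_1 ≅ Z^2.

H_0 ≅ Z,  H_1 ≅ Z^2.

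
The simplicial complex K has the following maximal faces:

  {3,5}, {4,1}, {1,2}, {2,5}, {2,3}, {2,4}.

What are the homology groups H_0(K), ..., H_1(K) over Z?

Order the vertices as 1 < 2 < 3 < 4 < 5. Listing each simplex with vertices in this order, K has dimension 1 with simplices:

  0-simplices (5): [1], [2], [3], [4], [5]
  1-simplices (6): [1,2], [1,4], [2,3], [2,4], [2,5], [3,5]

giving chain groups C_0 ≅ Z^5, C_1 ≅ Z^6.

The boundary map ∂_1: C_1 → C_0 is given by ∂[p,q] = [q] − [p]. For instance
  ∂[1,4] = [4] − [1].
As a 5×6 matrix over Z this has rank 4, with invariant factors (1,1,1,1).

From H_k ≅ ker(∂_k) / im(∂_{k+1}) we obtain:

  H_0: rank C_0 − rank ∂_1 = 5 − 4 = 1, and the invariant factors of ∂_1 are all 1, so H_0 = Z.
  H_1: rank ker ∂_1 − rank ∂_2 = (6 − 4) − 0 = 2, and there is no ∂_2, so H_1 = Z^2.

(K is a triangulation of a wedge of 2 circles.)

H_0 = Z,  H_1 = Z^2.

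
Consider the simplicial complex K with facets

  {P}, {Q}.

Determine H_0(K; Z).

H_0 = Z^2.

We work with the vertex ordering P < Q. The simplices of K, each written with vertices in increasing order, are:

  0-simplices (2): P, Q

so the chain groups are C_0 ≅ Z^2.

Now H_k = ker ∂_k / im ∂_{k+1}, so:

  H_0: rank C_0 − rank ∂_1 = 2 − 0 = 2, and there is no ∂_1, so H_0 ≅ Z^2.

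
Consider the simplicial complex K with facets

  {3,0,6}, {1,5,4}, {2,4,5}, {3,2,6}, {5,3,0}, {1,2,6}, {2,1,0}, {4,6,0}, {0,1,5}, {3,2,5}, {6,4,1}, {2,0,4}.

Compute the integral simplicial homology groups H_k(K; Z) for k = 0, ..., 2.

H_0 ≅ Z,  H_1 ≅ Z/2,  H_2 = 0.

Order the vertices as 0 < 1 < 2 < 3 < 4 < 5 < 6. Listing each simplex with vertices in this order, K has dimension 2 with simplices:

  0-simplices (7): [0], [1], [2], [3], [4], [5], [6]
  1-simplices (18): [0,1], [0,2], [0,3], [0,4], [0,5], [0,6], [1,2], [1,4], [1,5], [1,6], [2,3], [2,4], [2,5], [2,6], [3,5], [3,6], [4,5], [4,6]
  2-simplices (12): [0,1,2], [0,1,5], [0,2,4], [0,3,5], [0,3,6], [0,4,6], [1,2,6], [1,4,5], [1,4,6], [2,3,5], [2,3,6], [2,4,5]

Hence C_0 ≅ Z^7, C_1 ≅ Z^18, C_2 ≅ Z^12.

The boundary map ∂_1: C_1 → C_0 maps an edge to its endpoints' difference, ∂[p,q] = q − p. For instance
  ∂[2,4] = [4] − [2].
The resulting 7×18 matrix has rank 6, and its Smith normal form has invariant factors (1,1,1,1,1,1).

∂_2: C_2 → C_1 acts by ∂[p,q,r] = [q,r] − [p,r] + [p,q]. For instance
  ∂[2,3,6] = [3,6] − [2,6] + [2,3],
  ∂[1,4,5] = [4,5] − [1,5] + [1,4].
As a 18×12 matrix over Z this has rank 12, with invariant factors (1,1,1,1,1,1,1,1,1,1,1,2).

Reading off H_k = ker ∂_k / im ∂_{k+1}:

  H_0: rank C_0 − rank ∂_1 = 7 − 6 = 1, and the invariant factors of ∂_1 are all 1, so H_0 ≅ Z.
  H_1: rank ker ∂_1 − rank ∂_2 = (18 − 6) − 12 = 0, and ∂_2 has invariant factor 2 > 1, so H_1 ≅ Z/2.
  H_2: rank ker ∂_2 − rank ∂_3 = (12 − 12) − 0 = 0, and there is no ∂_3, so H_2 ≅ 0.

As a check, the Euler characteristic is 7 − 18 + 12 = 1, which agrees with 1 − 0 + 0 = 1.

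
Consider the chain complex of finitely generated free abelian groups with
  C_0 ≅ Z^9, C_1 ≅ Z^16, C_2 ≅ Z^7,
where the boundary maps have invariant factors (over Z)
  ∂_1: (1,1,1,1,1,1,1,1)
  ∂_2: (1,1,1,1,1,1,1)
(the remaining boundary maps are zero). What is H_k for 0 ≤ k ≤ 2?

H_0: b_0 = 9 − 0 − 8 = 1; torsion from ∂_1 factors > 1: none. So H_0 = Z.
H_1: b_1 = 16 − 8 − 7 = 1; torsion from ∂_2 factors > 1: none. So H_1 = Z.
H_2: b_2 = 7 − 7 − 0 = 0; torsion from ∂_3 factors > 1: none. So H_2 = 0.

H_0 = Z,  H_1 = Z,  H_2 = 0.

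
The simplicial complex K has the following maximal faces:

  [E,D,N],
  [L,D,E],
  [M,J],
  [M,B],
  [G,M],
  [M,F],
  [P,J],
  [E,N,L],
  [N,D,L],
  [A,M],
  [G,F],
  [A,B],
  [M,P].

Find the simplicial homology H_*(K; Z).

We work with the vertex ordering A < B < D < E < F < G < J < L < M < N < P. The simplices of K, each written with vertices in increasing order, are:

  0-simplices (11): A, B, D, E, F, G, J, L, M, N, P
  1-simplices (15): AB, AM, BM, DE, DL, DN, EL, EN, FG, FM, GM, JM, JP, LN, MP
  2-simplices (4): DEL, DEN, DLN, ELN

Hence C_0 ≅ Z^11, C_1 ≅ Z^15, C_2 ≅ Z^4.

Boundary ∂_1: C_1 → C_0 maps an edge to its endpoints' difference, ∂[p,q] = q − p. For instance
  ∂EN = N − E.
The resulting 11×15 matrix has rank 9, and its Smith normal form has invariant factors (1,1,1,1,1,1,1,1,1).

∂_2: C_2 → C_1 maps a triangle to the signed sum of its edges. For instance
  ∂ELN = LN − EN + EL,
  ∂DLN = LN − DN + DL.
The resulting 15×4 matrix has rank 3, and its Smith normal form has invariant factors (1,1,1).

Computing H_k = (kernel of ∂_k) / (image of ∂_{k+1}):

  H_0: rank C_0 − rank ∂_1 = 11 − 9 = 2, and the invariant factors of ∂_1 are all 1, so H_0 = Z^2.
  H_1: rank ker ∂_1 − rank ∂_2 = (15 − 9) − 3 = 3, and the invariant factors of ∂_2 are all 1, so H_1 = Z^3.
  H_2: rank ker ∂_2 − rank ∂_3 = (4 − 3) − 0 = 1, and there is no ∂_3, so H_2 = Z.

As a check, the Euler characteristic is 11 − 15 + 4 = 0, which agrees with 2 − 3 + 1 = 0.
(K is a triangulation of the disjoint union of a wedge of 3 circles and the 2-sphere S^2.)

H_0 = Z^2,  H_1 = Z^3,  H_2 = Z.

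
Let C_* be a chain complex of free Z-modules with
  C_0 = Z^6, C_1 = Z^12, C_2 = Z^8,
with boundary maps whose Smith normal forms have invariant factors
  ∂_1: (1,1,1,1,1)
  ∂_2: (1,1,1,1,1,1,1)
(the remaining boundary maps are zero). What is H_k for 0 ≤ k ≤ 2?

H_0 ≅ Z,  H_1 = 0,  H_2 ≅ Z.

H_0: b_0 = 6 − 0 − 5 = 1; torsion from ∂_1 factors > 1: none. So H_0 ≅ Z.
H_1: b_1 = 12 − 5 − 7 = 0; torsion from ∂_2 factors > 1: none. So H_1 ≅ 0.
H_2: b_2 = 8 − 7 − 0 = 1; torsion from ∂_3 factors > 1: none. So H_2 ≅ Z.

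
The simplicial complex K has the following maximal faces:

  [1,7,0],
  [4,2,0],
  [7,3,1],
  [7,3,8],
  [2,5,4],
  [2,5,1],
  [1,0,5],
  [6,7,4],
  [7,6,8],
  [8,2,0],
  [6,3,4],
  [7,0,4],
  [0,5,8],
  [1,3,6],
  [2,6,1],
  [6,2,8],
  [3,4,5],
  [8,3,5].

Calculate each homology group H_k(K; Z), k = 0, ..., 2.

Fix the vertex order 0 < 1 < 2 < 3 < 4 < 5 < 6 < 7 < 8 and write every simplex with vertices in increasing order. Then dim K = 2 and the simplices of K are:

  0-simplices (9): [0], [1], [2], [3], [4], [5], [6], [7], [8]
  1-simplices (27): (27 of them)
  2-simplices (18): [0,1,5], [0,1,7], [0,2,4], [0,2,8], [0,4,7], [0,5,8], [1,2,5], [1,2,6], [1,3,6], [1,3,7], [2,4,5], [2,6,8], [3,4,5], [3,4,6], [3,5,8], [3,7,8], [4,6,7], [6,7,8]

giving chain groups C_0 ≅ Z^9, C_1 ≅ Z^27, C_2 ≅ Z^18.

The boundary map ∂_1: C_1 → C_0 sends each edge [p,q] (with p < q) to q − p. For instance
  ∂[2,6] = [6] − [2].
The 9×27 boundary matrix has rank 8 and Smith normal form diag(1,1,1,1,1,1,1,1).

The boundary map ∂_2: C_2 → C_1 maps a triangle to the signed sum of its edges. For instance
  ∂[0,4,7] = [4,7] − [0,7] + [0,4],
  ∂[1,3,7] = [3,7] − [1,7] + [1,3].
This gives a 27×18 integer matrix of rank 18; reducing to Smith normal form yields diagonal entries (1,1,1,1,1,1,1,1,1,1,1,1,1,1,1,1,1,2).

Now H_k = ker ∂_k / im ∂_{k+1}, so:

  H_0: rank C_0 − rank ∂_1 = 9 − 8 = 1, and the invariant factors of ∂_1 are all 1, so H_0 ≅ Z.
  H_1: rank ker ∂_1 − rank ∂_2 = (27 − 8) − 18 = 1, and ∂_2 has invariant factor 2 > 1, so H_1 ≅ Z ⊕ Z_2.
  H_2: rank ker ∂_2 − rank ∂_3 = (18 − 18) − 0 = 0, and there is no ∂_3, so H_2 ≅ 0.

(K is a triangulation of the Klein bottle.)

H_0 = Z,  H_1 = Z ⊕ Z_2,  H_2 = 0.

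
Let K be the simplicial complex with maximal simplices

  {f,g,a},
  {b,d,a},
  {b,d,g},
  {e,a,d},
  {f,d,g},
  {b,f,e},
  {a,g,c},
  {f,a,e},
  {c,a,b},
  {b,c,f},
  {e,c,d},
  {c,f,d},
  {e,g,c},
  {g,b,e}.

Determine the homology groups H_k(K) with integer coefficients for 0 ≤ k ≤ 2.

H_0 = Z,  H_1 = Z^2,  H_2 = Z.

Take the total order a < b < c < d < e < f < g on the vertex set. Then K (dimension 2) consists of the simplices:

  0-simplices (7): a, b, c, d, e, f, g
  1-simplices (21): ab, ac, ad, ae, af, ag, bc, bd, be, bf, bg, cd, ce, cf, cg, de, df, dg, ef, eg, fg
  2-simplices (14): abc, abd, acg, ade, aef, afg, bcf, bdg, bef, beg, cde, cdf, ceg, dfg

Hence C_0 ≅ Z^7, C_1 ≅ Z^21, C_2 ≅ Z^14.

∂_1: C_1 → C_0 sends each edge [p,q] (with p < q) to q − p. For instance
  ∂ab = b − a.
This gives a 7×21 integer matrix of rank 6; reducing to Smith normal form yields diagonal entries (1,1,1,1,1,1).

∂_2: C_2 → C_1 acts by ∂[p,q,r] = [q,r] − [p,r] + [p,q]. For instance
  ∂ceg = eg − cg + ce,
  ∂cdf = df − cf + cd.
The 21×14 boundary matrix has rank 13 and Smith normal form diag(1,1,1,1,1,1,1,1,1,1,1,1,1).

From H_k ≅ ker(∂_k) / im(∂_{k+1}) we obtain:

  H_0: rank C_0 − rank ∂_1 = 7 − 6 = 1, and the invariant factors of ∂_1 are all 1, so H_0 ≅ Z.
  H_1: rank ker ∂_1 − rank ∂_2 = (21 − 6) − 13 = 2, and the invariant factors of ∂_2 are all 1, so H_1 ≅ Z^2.
  H_2: rank ker ∂_2 − rank ∂_3 = (14 − 13) − 0 = 1, and there is no ∂_3, so H_2 ≅ Z.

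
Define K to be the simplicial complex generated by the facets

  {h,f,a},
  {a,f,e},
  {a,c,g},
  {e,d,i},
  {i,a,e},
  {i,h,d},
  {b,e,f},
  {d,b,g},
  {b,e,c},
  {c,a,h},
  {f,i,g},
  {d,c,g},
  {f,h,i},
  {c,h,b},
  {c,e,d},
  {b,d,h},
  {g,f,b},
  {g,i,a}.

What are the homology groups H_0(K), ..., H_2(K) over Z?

We work with the vertex ordering a < b < c < d < e < f < g < h < i. The simplices of K, each written with vertices in increasing order, are:

  0-simplices (9): a, b, c, d, e, f, g, h, i
  1-simplices (27): ac, ae, af, ag, ah, ai, bc, bd, be, bf, bg, bh, cd, ce, cg, ch, de, dg, dh, di, ef, ei, fg, fh, fi, gi, hi
  2-simplices (18): acg, ach, aef, aei, afh, agi, bce, bch, bdg, bdh, bef, bfg, cde, cdg, dei, dhi, fgi, fhi

Hence C_0 ≅ Z^9, C_1 ≅ Z^27, C_2 ≅ Z^18.

The boundary map ∂_1: C_1 → C_0 is given by ∂[p,q] = [q] − [p].
The 9×27 boundary matrix has rank 8 and Smith normal form diag(1,1,1,1,1,1,1,1).

∂_2: C_2 → C_1 sends each 2-simplex [p,q,r] to [q,r] − [p,r] + [p,q]. For instance
  ∂cde = de − ce + cd,
  ∂bdg = dg − bg + bd.
The resulting 27×18 matrix has rank 18, and its Smith normal form has invariant factors (1,1,1,1,1,1,1,1,1,1,1,1,1,1,1,1,1,2).

Now H_k = ker ∂_k / im ∂_{k+1}, so:

  H_0: rank C_0 − rank ∂_1 = 9 − 8 = 1, and the invariant factors of ∂_1 are all 1, so H_0 ≅ Z.
  H_1: rank ker ∂_1 − rank ∂_2 = (27 − 8) − 18 = 1, and ∂_2 has invariant factor 2 > 1, so H_1 ≅ Z ⊕ Z/2.
  H_2: rank ker ∂_2 − rank ∂_3 = (18 − 18) − 0 = 0, and there is no ∂_3, so H_2 ≅ 0.

H_0 = Z,  H_1 = Z ⊕ Z/2,  H_2 = 0.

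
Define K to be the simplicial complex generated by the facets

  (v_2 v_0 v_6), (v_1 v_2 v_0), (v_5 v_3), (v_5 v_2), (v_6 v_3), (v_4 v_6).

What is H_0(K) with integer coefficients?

H_0 = Z.

Order the vertices as v_0 < v_1 < v_2 < v_3 < v_4 < v_5 < v_6. Listing each simplex with vertices in this order, K has dimension 2 with simplices:

  0-simplices (7): [v_0], [v_1], [v_2], [v_3], [v_4], [v_5], [v_6]
  1-simplices (9): [v_0,v_1], [v_0,v_2], [v_0,v_6], [v_1,v_2], [v_2,v_5], [v_2,v_6], [v_3,v_5], [v_3,v_6], [v_4,v_6]
  2-simplices (2): [v_0,v_1,v_2], [v_0,v_2,v_6]

Hence C_0 ≅ Z^7, C_1 ≅ Z^9, C_2 ≅ Z^2.

Boundary ∂_1: C_1 → C_0 is given by ∂[p,q] = [q] − [p].
As a 7×9 matrix over Z this has rank 6, with invariant factors (1,1,1,1,1,1).

Boundary ∂_2: C_2 → C_1 acts by ∂[p,q,r] = [q,r] − [p,r] + [p,q]. For instance
  ∂[v_0,v_2,v_6] = [v_2,v_6] − [v_0,v_6] + [v_0,v_2],
  ∂[v_0,v_1,v_2] = [v_1,v_2] − [v_0,v_2] + [v_0,v_1].
As a 9×2 matrix over Z this has rank 2, with invariant factors (1,1).

From H_k ≅ ker(∂_k) / im(∂_{k+1}) we obtain:

  H_0: rank C_0 − rank ∂_1 = 7 − 6 = 1, and the invariant factors of ∂_1 are all 1, so H_0 = Z.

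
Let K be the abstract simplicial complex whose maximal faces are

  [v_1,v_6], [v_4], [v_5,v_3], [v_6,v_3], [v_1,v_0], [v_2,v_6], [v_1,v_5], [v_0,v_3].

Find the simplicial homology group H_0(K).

H_0 = Z^2.

Order the vertices as v_0 < v_1 < v_2 < v_3 < v_4 < v_5 < v_6. Listing each simplex with vertices in this order, K has dimension 1 with simplices:

  0-simplices (7): [v_0], [v_1], [v_2], [v_3], [v_4], [v_5], [v_6]
  1-simplices (7): [v_0,v_1], [v_0,v_3], [v_1,v_5], [v_1,v_6], [v_2,v_6], [v_3,v_5], [v_3,v_6]

so the chain groups are C_0 ≅ Z^7, C_1 ≅ Z^7.

∂_1: C_1 → C_0 is given by ∂[p,q] = [q] − [p].
The resulting 7×7 matrix has rank 5, and its Smith normal form has invariant factors (1,1,1,1,1).

Reading off H_k = ker ∂_k / im ∂_{k+1}:

  H_0: rank C_0 − rank ∂_1 = 7 − 5 = 2, and the invariant factors of ∂_1 are all 1, so H_0 ≅ Z^2.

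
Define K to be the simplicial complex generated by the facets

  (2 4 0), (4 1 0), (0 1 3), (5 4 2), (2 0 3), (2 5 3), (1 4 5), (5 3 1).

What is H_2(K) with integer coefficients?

H_2 ≅ Z.

We work with the vertex ordering 0 < 1 < 2 < 3 < 4 < 5. The simplices of K, each written with vertices in increasing order, are:

  0-simplices (6): [0], [1], [2], [3], [4], [5]
  1-simplices (12): [0,1], [0,2], [0,3], [0,4], [1,3], [1,4], [1,5], [2,3], [2,4], [2,5], [3,5], [4,5]
  2-simplices (8): [0,1,3], [0,1,4], [0,2,3], [0,2,4], [1,3,5], [1,4,5], [2,3,5], [2,4,5]

so the chain groups are C_0 ≅ Z^6, C_1 ≅ Z^12, C_2 ≅ Z^8.

Boundary ∂_1: C_1 → C_0 is given by ∂[p,q] = [q] − [p].
The 6×12 boundary matrix has rank 5 and Smith normal form diag(1,1,1,1,1).

Boundary ∂_2: C_2 → C_1 maps a triangle to the signed sum of its edges. For instance
  ∂[0,1,4] = [1,4] − [0,4] + [0,1],
  ∂[0,1,3] = [1,3] − [0,3] + [0,1].
The resulting 12×8 matrix has rank 7, and its Smith normal form has invariant factors (1,1,1,1,1,1,1).

Reading off H_k = ker ∂_k / im ∂_{k+1}:

  H_2: rank ker ∂_2 − rank ∂_3 = (8 − 7) − 0 = 1, and there is no ∂_3, so H_2 = Z.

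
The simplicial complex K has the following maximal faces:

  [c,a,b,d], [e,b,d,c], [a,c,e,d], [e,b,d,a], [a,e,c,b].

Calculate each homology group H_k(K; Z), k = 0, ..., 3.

Fix the vertex order a < b < c < d < e and write every simplex with vertices in increasing order. Then dim K = 3 and the simplices of K are:

  0-simplices (5): a, b, c, d, e
  1-simplices (10): ab, ac, ad, ae, bc, bd, be, cd, ce, de
  2-simplices (10): abc, abd, abe, acd, ace, ade, bcd, bce, bde, cde
  3-simplices (5): abcd, abce, abde, acde, bcde

Hence C_0 ≅ Z^5, C_1 ≅ Z^10, C_2 ≅ Z^10, C_3 ≅ Z^5.

∂_1: C_1 → C_0 sends each edge [p,q] (with p < q) to q − p. For instance
  ∂ac = c − a.
The resulting 5×10 matrix has rank 4, and its Smith normal form has invariant factors (1,1,1,1).

∂_2: C_2 → C_1 maps a triangle to the signed sum of its edges. For instance
  ∂ade = de − ae + ad,
  ∂cde = de − ce + cd.
The resulting 10×10 matrix has rank 6, and its Smith normal form has invariant factors (1,1,1,1,1,1).

Boundary ∂_3: C_3 → C_2 sends each 3-simplex σ to the alternating sum Σ_i (−1)^i (σ with its i-th vertex removed). For instance
  ∂abcd = bcd − acd + abd − abc,
  ∂abce = bce − ace + abe − abc.
This gives a 10×5 integer matrix of rank 4; reducing to Smith normal form yields diagonal entries (1,1,1,1).

Now H_k = ker ∂_k / im ∂_{k+1}, so:

  H_0: rank C_0 − rank ∂_1 = 5 − 4 = 1, and the invariant factors of ∂_1 are all 1, so H_0 ≅ Z.
  H_1: rank ker ∂_1 − rank ∂_2 = (10 − 4) − 6 = 0, and the invariant factors of ∂_2 are all 1, so H_1 ≅ 0.
  H_2: rank ker ∂_2 − rank ∂_3 = (10 − 6) − 4 = 0, and the invariant factors of ∂_3 are all 1, so H_2 ≅ 0.
  H_3: rank ker ∂_3 − rank ∂_4 = (5 − 4) − 0 = 1, and there is no ∂_4, so H_3 ≅ Z.

(K is a triangulation of the 3-sphere S^3.)

H_0 ≅ Z,  H_1 = 0,  H_2 = 0,  H_3 ≅ Z.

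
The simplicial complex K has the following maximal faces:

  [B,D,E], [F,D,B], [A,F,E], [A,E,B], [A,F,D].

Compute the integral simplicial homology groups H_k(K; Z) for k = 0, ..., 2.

Take the total order A < B < D < E < F on the vertex set. Then K (dimension 2) consists of the simplices:

  0-simplices (5): A, B, D, E, F
  1-simplices (10): AB, AD, AE, AF, BD, BE, BF, DE, DF, EF
  2-simplices (5): ABE, ADF, AEF, BDE, BDF

giving chain groups C_0 ≅ Z^5, C_1 ≅ Z^10, C_2 ≅ Z^5.

The boundary map ∂_1: C_1 → C_0 is given by ∂[p,q] = [q] − [p]. For instance
  ∂BD = D − B.
As a 5×10 matrix over Z this has rank 4, with invariant factors (1,1,1,1).

Boundary ∂_2: C_2 → C_1 sends each 2-simplex [p,q,r] to [q,r] − [p,r] + [p,q]. For instance
  ∂ABE = BE − AE + AB,
  ∂BDF = DF − BF + BD.
The resulting 10×5 matrix has rank 5, and its Smith normal form has invariant factors (1,1,1,1,1).

Reading off H_k = ker ∂_k / im ∂_{k+1}:

  H_0: rank C_0 − rank ∂_1 = 5 − 4 = 1, and the invariant factors of ∂_1 are all 1, so H_0 = Z.
  H_1: rank ker ∂_1 − rank ∂_2 = (10 − 4) − 5 = 1, and the invariant factors of ∂_2 are all 1, so H_1 = Z.
  H_2: rank ker ∂_2 − rank ∂_3 = (5 − 5) − 0 = 0, and there is no ∂_3, so H_2 = 0.

H_0 ≅ Z,  H_1 ≅ Z,  H_2 = 0.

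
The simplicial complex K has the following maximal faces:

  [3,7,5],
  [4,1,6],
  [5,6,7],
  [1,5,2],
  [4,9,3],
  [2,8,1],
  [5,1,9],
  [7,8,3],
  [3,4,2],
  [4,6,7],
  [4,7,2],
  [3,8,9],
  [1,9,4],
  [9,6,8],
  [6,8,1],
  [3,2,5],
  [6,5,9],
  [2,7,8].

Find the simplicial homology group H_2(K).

Fix the vertex order 1 < 2 < 3 < 4 < 5 < 6 < 7 < 8 < 9 and write every simplex with vertices in increasing order. Then dim K = 2 and the simplices of K are:

  0-simplices (9): [1], [2], [3], [4], [5], [6], [7], [8], [9]
  1-simplices (27): (27 of them)
  2-simplices (18): [1,2,5], [1,2,8], [1,4,6], [1,4,9], [1,5,9], [1,6,8], [2,3,4], [2,3,5], [2,4,7], [2,7,8], [3,4,9], [3,5,7], [3,7,8], [3,8,9], [4,6,7], [5,6,7], [5,6,9], [6,8,9]

giving chain groups C_0 ≅ Z^9, C_1 ≅ Z^27, C_2 ≅ Z^18.

∂_1: C_1 → C_0 sends each edge [p,q] (with p < q) to q − p. For instance
  ∂[3,4] = [4] − [3].
This gives a 9×27 integer matrix of rank 8; reducing to Smith normal form yields diagonal entries (1,1,1,1,1,1,1,1).

The boundary map ∂_2: C_2 → C_1 acts by ∂[p,q,r] = [q,r] − [p,r] + [p,q]. For instance
  ∂[1,6,8] = [6,8] − [1,8] + [1,6],
  ∂[1,4,9] = [4,9] − [1,9] + [1,4].
This gives a 27×18 integer matrix of rank 18; reducing to Smith normal form yields diagonal entries (1,1,1,1,1,1,1,1,1,1,1,1,1,1,1,1,1,2).

Now H_k = ker ∂_k / im ∂_{k+1}, so:

  H_2: rank ker ∂_2 − rank ∂_3 = (18 − 18) − 0 = 0, and there is no ∂_3, so H_2 = 0.

H_2 = 0.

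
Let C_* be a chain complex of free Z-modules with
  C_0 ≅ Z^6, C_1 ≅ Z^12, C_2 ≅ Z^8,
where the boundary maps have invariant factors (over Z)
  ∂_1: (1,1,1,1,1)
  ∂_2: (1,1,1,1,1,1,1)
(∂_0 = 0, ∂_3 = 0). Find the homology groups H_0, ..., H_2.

H_0: b_0 = 6 − 0 − 5 = 1; torsion from ∂_1 factors > 1: none. So H_0 = Z.
H_1: b_1 = 12 − 5 − 7 = 0; torsion from ∂_2 factors > 1: none. So H_1 = 0.
H_2: b_2 = 8 − 7 − 0 = 1; torsion from ∂_3 factors > 1: none. So H_2 = Z.

H_0 = Z,  H_1 = 0,  H_2 = Z.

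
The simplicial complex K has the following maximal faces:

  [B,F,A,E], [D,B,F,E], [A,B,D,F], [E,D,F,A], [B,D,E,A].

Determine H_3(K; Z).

Fix the vertex order A < B < D < E < F and write every simplex with vertices in increasing order. Then dim K = 3 and the simplices of K are:

  0-simplices (5): A, B, D, E, F
  1-simplices (10): AB, AD, AE, AF, BD, BE, BF, DE, DF, EF
  2-simplices (10): ABD, ABE, ABF, ADE, ADF, AEF, BDE, BDF, BEF, DEF
  3-simplices (5): ABDE, ABDF, ABEF, ADEF, BDEF

so the chain groups are C_0 ≅ Z^5, C_1 ≅ Z^10, C_2 ≅ Z^10, C_3 ≅ Z^5.

The boundary map ∂_1: C_1 → C_0 sends each edge [p,q] (with p < q) to q − p.
The resulting 5×10 matrix has rank 4, and its Smith normal form has invariant factors (1,1,1,1).

Boundary ∂_2: C_2 → C_1 maps a triangle to the signed sum of its edges. For instance
  ∂ADE = DE − AE + AD,
  ∂ABE = BE − AE + AB.
The 10×10 boundary matrix has rank 6 and Smith normal form diag(1,1,1,1,1,1).

Boundary ∂_3: C_3 → C_2 sends each 3-simplex σ to the alternating sum Σ_i (−1)^i (σ with its i-th vertex removed). For instance
  ∂ABDF = BDF − ADF + ABF − ABD,
  ∂ADEF = DEF − AEF + ADF − ADE.
The resulting 10×5 matrix has rank 4, and its Smith normal form has invariant factors (1,1,1,1).

From H_k ≅ ker(∂_k) / im(∂_{k+1}) we obtain:

  H_3: rank ker ∂_3 − rank ∂_4 = (5 − 4) − 0 = 1, and there is no ∂_4, so H_3 = Z.

H_3 = Z.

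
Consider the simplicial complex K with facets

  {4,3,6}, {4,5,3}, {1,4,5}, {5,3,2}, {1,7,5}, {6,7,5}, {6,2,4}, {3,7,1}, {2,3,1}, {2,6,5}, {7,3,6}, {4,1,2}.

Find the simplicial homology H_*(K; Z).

Fix the vertex order 1 < 2 < 3 < 4 < 5 < 6 < 7 and write every simplex with vertices in increasing order. Then dim K = 2 and the simplices of K are:

  0-simplices (7): [1], [2], [3], [4], [5], [6], [7]
  1-simplices (18): [1,2], [1,3], [1,4], [1,5], [1,7], [2,3], [2,4], [2,5], [2,6], [3,4], [3,5], [3,6], [3,7], [4,5], [4,6], [5,6], [5,7], [6,7]
  2-simplices (12): [1,2,3], [1,2,4], [1,3,7], [1,4,5], [1,5,7], [2,3,5], [2,4,6], [2,5,6], [3,4,5], [3,4,6], [3,6,7], [5,6,7]

Hence C_0 ≅ Z^7, C_1 ≅ Z^18, C_2 ≅ Z^12.

Boundary ∂_1: C_1 → C_0 maps an edge to its endpoints' difference, ∂[p,q] = q − p.
The resulting 7×18 matrix has rank 6, and its Smith normal form has invariant factors (1,1,1,1,1,1).

∂_2: C_2 → C_1 sends each 2-simplex [p,q,r] to [q,r] − [p,r] + [p,q]. For instance
  ∂[1,3,7] = [3,7] − [1,7] + [1,3],
  ∂[1,2,3] = [2,3] − [1,3] + [1,2].
The 18×12 boundary matrix has rank 12 and Smith normal form diag(1,1,1,1,1,1,1,1,1,1,1,2).

Computing H_k = (kernel of ∂_k) / (image of ∂_{k+1}):

  H_0: rank C_0 − rank ∂_1 = 7 − 6 = 1, and the invariant factors of ∂_1 are all 1, so H_0 ≅ Z.
  H_1: rank ker ∂_1 − rank ∂_2 = (18 − 6) − 12 = 0, and ∂_2 has invariant factor 2 > 1, so H_1 ≅ Z/2.
  H_2: rank ker ∂_2 − rank ∂_3 = (12 − 12) − 0 = 0, and there is no ∂_3, so H_2 ≅ 0.

(K is a triangulation of the real projective plane RP^2.)

H_0 ≅ Z,  H_1 ≅ Z/2,  H_2 = 0.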